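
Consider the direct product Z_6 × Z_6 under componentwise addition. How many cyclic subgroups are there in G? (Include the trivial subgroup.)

20

Each element a generates a cyclic subgroup ⟨a⟩; distinct elements may generate the same one (a cyclic group of order d has φ(d) generators).
Cyclic subgroups by order — order 1: 1; order 2: 3; order 3: 4; order 6: 12.
Total: 20.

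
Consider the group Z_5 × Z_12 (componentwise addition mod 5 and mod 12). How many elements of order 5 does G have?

4

An element (a,b) has order lcm(ord(a), ord(b)); count pairs with lcm equal to 5.
Enumerating gives 4 such elements.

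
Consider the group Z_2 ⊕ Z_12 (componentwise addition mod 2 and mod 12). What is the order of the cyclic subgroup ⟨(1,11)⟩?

The order of (1,11) in Z_2 × Z_12 is lcm(ord(1) in Z_2, ord(11) in Z_12).
ord(1) = 2 and ord(11) = 12, so |⟨(1,11)⟩| = lcm(2, 12) = 12.

12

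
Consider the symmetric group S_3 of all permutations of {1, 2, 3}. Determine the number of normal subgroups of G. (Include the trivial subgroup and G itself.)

G has 6 subgroups. Checking conjugation-invariance by order — order 1: 1/1 normal; order 2: 0/3 normal; order 3: 1/1 normal; order 6: 1/1 normal.
Total normal subgroups: 3.

3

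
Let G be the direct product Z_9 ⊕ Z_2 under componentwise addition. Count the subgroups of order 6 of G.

1

|G| = 18 and 6 | 18, so subgroups of order 6 are possible by Lagrange.
The subgroups of order 6 are: {(0,0), (0,1), (3,0), (3,1), (6,0), (6,1)}.
So G has 1 subgroup of order 6.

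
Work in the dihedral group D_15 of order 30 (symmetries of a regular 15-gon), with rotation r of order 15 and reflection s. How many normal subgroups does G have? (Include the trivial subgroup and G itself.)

5

G has 28 subgroups. Checking conjugation-invariance by order — order 1: 1/1 normal; order 2: 0/15 normal; order 3: 1/1 normal; order 5: 1/1 normal; order 6: 0/5 normal; order 10: 0/3 normal; order 15: 1/1 normal; order 30: 1/1 normal.
Total normal subgroups: 5.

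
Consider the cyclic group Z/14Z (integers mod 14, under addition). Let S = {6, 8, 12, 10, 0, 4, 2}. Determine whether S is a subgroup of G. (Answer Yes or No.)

Yes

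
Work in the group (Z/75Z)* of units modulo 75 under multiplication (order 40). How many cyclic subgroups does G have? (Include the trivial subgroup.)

12

Group the elements of G by the cyclic subgroup they generate; each cyclic subgroup of order d accounts for φ(d) elements.
Cyclic subgroups by order — order 1: 1; order 2: 3; order 4: 2; order 5: 1; order 10: 3; order 20: 2.
Total: 12.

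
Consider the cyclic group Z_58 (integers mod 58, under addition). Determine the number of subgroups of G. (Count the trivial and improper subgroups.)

4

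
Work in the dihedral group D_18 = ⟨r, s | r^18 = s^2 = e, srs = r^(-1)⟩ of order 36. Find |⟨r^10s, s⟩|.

|⟨r^10s⟩| = 2 and |⟨s⟩| = 2, so |H| is a multiple of lcm(2, 2) = 2 and divides |G| = 36.
Closing under the operation: H = {e, r^2, r^4, r^6, r^8, r^10, r^12, r^14, r^16, s, r^2s, r^4s, r^6s, r^8s, r^10s, r^12s, r^14s, r^16s}, so |H| = 18.

18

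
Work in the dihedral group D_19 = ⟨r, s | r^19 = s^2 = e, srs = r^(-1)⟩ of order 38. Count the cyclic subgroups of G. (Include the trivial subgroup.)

21

Each element a generates a cyclic subgroup ⟨a⟩; distinct elements may generate the same one (a cyclic group of order d has φ(d) generators).
Cyclic subgroups by order — order 1: 1; order 2: 19; order 19: 1.
Total: 21.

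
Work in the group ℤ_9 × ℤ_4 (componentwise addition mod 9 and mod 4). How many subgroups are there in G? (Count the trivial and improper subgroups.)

9

|G| = 36, so by Lagrange every subgroup order divides 36. Divisors: 1, 2, 3, 4, 6, 9, 12, 18, 36.
Subgroups by order — order 1: 1; order 2: 1; order 3: 1; order 4: 1; order 6: 1; order 9: 1; order 12: 1; order 18: 1; order 36: 1.
Total: 1 + 1 + 1 + 1 + 1 + 1 + 1 + 1 + 1 = 9.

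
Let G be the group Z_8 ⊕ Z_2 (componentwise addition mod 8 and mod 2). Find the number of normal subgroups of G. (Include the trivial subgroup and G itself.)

G is abelian, so every subgroup is normal.
G has 11 subgroups in total, hence 11 normal subgroups.

11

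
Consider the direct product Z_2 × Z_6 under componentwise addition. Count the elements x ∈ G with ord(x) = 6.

6

An element (a,b) has order lcm(ord(a), ord(b)); count pairs with lcm equal to 6.
Enumerating gives 6 such elements.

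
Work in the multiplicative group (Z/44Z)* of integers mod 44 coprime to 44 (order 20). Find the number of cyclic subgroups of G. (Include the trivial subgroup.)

A cyclic subgroup of order d is generated by each of its φ(d) elements of order d, so the cyclic subgroups of order d number (#elements of order d)/φ(d).
Cyclic subgroups by order — order 1: 1; order 2: 3; order 5: 1; order 10: 3.
Total: 8.

8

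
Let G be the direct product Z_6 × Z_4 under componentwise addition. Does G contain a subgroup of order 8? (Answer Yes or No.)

Yes

8 | 24. A subgroup of order 8 is {(0,0), (0,1), (0,2), (0,3), (3,0), (3,1), (3,2), (3,3)}.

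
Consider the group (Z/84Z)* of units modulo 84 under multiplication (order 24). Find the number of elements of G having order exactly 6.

14

Enumerating element orders in G gives 14 elements of order 6.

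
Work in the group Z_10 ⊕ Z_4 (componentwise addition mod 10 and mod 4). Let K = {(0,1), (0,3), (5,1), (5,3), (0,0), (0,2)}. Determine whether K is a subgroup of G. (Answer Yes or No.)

|K| = 6 does not divide |G| = 40, so by Lagrange K is not a subgroup.

No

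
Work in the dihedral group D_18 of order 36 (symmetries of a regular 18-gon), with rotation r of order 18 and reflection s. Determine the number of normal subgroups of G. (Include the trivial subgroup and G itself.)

9

G has 45 subgroups. Checking conjugation-invariance by order — order 1: 1/1 normal; order 2: 1/19 normal; order 3: 1/1 normal; order 4: 0/9 normal; order 6: 1/7 normal; order 9: 1/1 normal; order 12: 0/3 normal; order 18: 3/3 normal; order 36: 1/1 normal.
Total normal subgroups: 9.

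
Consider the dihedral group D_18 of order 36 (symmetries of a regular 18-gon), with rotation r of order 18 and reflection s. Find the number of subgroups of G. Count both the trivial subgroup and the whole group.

|G| = 36, so by Lagrange every subgroup order divides 36. Divisors: 1, 2, 3, 4, 6, 9, 12, 18, 36.
Subgroups by order — order 1: 1; order 2: 19; order 3: 1; order 4: 9; order 6: 7; order 9: 1; order 12: 3; order 18: 3; order 36: 1.
Total: 1 + 19 + 1 + 9 + 7 + 1 + 3 + 3 + 1 = 45.

45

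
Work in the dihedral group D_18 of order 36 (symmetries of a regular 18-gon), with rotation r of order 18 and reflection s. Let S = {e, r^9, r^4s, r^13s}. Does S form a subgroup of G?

|S| = 4 divides |G| = 36, consistent with Lagrange.
S contains the identity, every element's inverse is in S, and S is closed under ·: it is a subgroup.

Yes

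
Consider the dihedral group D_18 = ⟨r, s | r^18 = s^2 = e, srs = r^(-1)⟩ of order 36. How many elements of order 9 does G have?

The elements of order 9 are: r^2, r^4, r^8, r^10, r^14, r^16.
That's 6.

6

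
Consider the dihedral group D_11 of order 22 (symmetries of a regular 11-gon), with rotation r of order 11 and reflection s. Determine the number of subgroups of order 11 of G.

1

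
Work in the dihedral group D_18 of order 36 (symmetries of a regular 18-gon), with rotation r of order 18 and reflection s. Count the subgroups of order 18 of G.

3

|G| = 36 and 18 | 36, so subgroups of order 18 are possible by Lagrange.
The subgroups of order 18 are: {e, r, r^2, r^3, r^4, r^5, r^6, r^7, r^8, r^9, r^10, r^11, r^12, r^13, r^14, r^15, r^16, r^17}; {e, r^2, r^4, r^6, r^8, r^10, r^12, r^14, r^16, s, r^2s, r^4s, r^6s, r^8s, r^10s, r^12s, r^14s, r^16s}; {e, r^2, r^4, r^6, r^8, r^10, r^12, r^14, r^16, rs, r^3s, r^5s, r^7s, r^9s, r^11s, r^13s, r^15s, r^17s}.
So G has 3 subgroups of order 18.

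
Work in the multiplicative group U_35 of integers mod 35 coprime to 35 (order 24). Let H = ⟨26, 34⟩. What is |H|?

|⟨26⟩| = 6 and |⟨34⟩| = 2, so |H| is a multiple of lcm(6, 2) = 6 and divides |G| = 24.
Closing under the operation: H = {1, 4, 6, 9, 11, 16, 19, 24, 26, 29, 31, 34}, so |H| = 12.

12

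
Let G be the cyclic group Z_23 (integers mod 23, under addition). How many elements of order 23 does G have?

In a cyclic group of order 23, the number of elements of order d (for d | 23) is φ(d).
φ(23) = 22.

22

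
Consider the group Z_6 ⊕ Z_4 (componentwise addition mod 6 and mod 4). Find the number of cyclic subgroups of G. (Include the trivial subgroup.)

12

Each element a generates a cyclic subgroup ⟨a⟩; distinct elements may generate the same one (a cyclic group of order d has φ(d) generators).
Cyclic subgroups by order — order 1: 1; order 2: 3; order 3: 1; order 4: 2; order 6: 3; order 12: 2.
Total: 12.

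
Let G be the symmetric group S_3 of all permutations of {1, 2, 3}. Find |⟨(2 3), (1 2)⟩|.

6

|⟨(2 3)⟩| = 2 and |⟨(1 2)⟩| = 2, so |H| is a multiple of lcm(2, 2) = 2 and divides |G| = 6.
Closing {(2 3), (1 2)} under the group operation gives all of G, so |H| = 6.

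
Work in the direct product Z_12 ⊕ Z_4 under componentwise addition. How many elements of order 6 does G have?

6

An element (a,b) has order lcm(ord(a), ord(b)); count pairs with lcm equal to 6.
Enumerating gives 6 such elements.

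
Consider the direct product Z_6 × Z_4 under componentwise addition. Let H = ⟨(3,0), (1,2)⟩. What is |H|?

|⟨(3,0)⟩| = 2 and |⟨(1,2)⟩| = 6, so |H| is a multiple of lcm(2, 6) = 6 and divides |G| = 24.
Closing under the operation: H = {(0,0), (0,2), (1,0), (1,2), (2,0), (2,2), (3,0), (3,2), (4,0), (4,2), (5,0), (5,2)}, so |H| = 12.

12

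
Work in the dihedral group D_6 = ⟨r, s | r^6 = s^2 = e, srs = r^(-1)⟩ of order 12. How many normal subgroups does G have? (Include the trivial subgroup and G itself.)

7

G has 16 subgroups. Checking conjugation-invariance by order — order 1: 1/1 normal; order 2: 1/7 normal; order 3: 1/1 normal; order 4: 0/3 normal; order 6: 3/3 normal; order 12: 1/1 normal.
Total normal subgroups: 7.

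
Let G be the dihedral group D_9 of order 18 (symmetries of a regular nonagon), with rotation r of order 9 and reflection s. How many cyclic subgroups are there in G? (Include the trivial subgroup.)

A cyclic subgroup of order d is generated by each of its φ(d) elements of order d, so the cyclic subgroups of order d number (#elements of order d)/φ(d).
Cyclic subgroups by order — order 1: 1; order 2: 9; order 3: 1; order 9: 1.
Total: 12.

12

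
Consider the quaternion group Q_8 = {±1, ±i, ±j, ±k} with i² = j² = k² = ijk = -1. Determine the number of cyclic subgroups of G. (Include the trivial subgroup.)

Each element a generates a cyclic subgroup ⟨a⟩; distinct elements may generate the same one (a cyclic group of order d has φ(d) generators).
Cyclic subgroups by order — order 1: 1; order 2: 1; order 4: 3.
Total: 5.

5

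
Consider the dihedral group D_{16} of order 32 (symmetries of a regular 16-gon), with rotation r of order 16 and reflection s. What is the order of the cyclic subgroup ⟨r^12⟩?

4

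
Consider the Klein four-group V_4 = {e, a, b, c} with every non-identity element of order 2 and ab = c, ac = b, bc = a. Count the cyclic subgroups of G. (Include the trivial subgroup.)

A cyclic subgroup of order d is generated by each of its φ(d) elements of order d, so the cyclic subgroups of order d number (#elements of order d)/φ(d).
Cyclic subgroups by order — order 1: 1; order 2: 3.
Total: 4.

4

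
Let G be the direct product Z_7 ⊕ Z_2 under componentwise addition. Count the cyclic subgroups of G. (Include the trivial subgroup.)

4

Group the elements of G by the cyclic subgroup they generate; each cyclic subgroup of order d accounts for φ(d) elements.
Cyclic subgroups by order — order 1: 1; order 2: 1; order 7: 1; order 14: 1.
Total: 4.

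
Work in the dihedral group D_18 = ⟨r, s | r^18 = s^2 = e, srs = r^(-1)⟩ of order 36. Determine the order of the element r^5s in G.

2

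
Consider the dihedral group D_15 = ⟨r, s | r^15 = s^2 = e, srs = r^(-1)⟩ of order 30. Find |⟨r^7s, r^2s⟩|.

6

|⟨r^7s⟩| = 2 and |⟨r^2s⟩| = 2, so |H| is a multiple of lcm(2, 2) = 2 and divides |G| = 30.
Closing under the operation: H = {e, r^5, r^10, r^2s, r^7s, r^12s}, so |H| = 6.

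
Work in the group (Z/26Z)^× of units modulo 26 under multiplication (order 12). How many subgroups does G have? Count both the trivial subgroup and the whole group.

|G| = 12, so by Lagrange every subgroup order divides 12. Divisors: 1, 2, 3, 4, 6, 12.
Subgroups by order — order 1: 1; order 2: 1; order 3: 1; order 4: 1; order 6: 1; order 12: 1.
Total: 1 + 1 + 1 + 1 + 1 + 1 = 6.

6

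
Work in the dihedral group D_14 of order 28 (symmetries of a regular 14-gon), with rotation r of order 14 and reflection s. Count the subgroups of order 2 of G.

15

|G| = 28 and 2 | 28, so subgroups of order 2 are possible by Lagrange.
The subgroups of order 2 are: {e, r^10s}; {e, r^11s}; {e, r^12s}; {e, r^13s}; … (15 in all).
So G has 15 subgroups of order 2.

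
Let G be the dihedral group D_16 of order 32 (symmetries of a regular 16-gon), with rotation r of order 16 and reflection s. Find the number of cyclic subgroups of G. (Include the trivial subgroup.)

Each element a generates a cyclic subgroup ⟨a⟩; distinct elements may generate the same one (a cyclic group of order d has φ(d) generators).
Cyclic subgroups by order — order 1: 1; order 2: 17; order 4: 1; order 8: 1; order 16: 1.
Total: 21.

21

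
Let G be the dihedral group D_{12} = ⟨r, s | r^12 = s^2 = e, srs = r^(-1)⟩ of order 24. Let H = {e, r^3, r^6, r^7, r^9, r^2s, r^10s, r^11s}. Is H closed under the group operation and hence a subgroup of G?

No

r^7 ∈ H but its inverse r^5 ∉ H, so H is not a subgroup.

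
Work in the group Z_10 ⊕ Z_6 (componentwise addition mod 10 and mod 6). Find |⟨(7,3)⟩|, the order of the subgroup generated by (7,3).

The order of (7,3) in Z_10 × Z_6 is lcm(ord(7) in Z_10, ord(3) in Z_6).
ord(7) = 10 and ord(3) = 2, so |⟨(7,3)⟩| = lcm(10, 2) = 10.

10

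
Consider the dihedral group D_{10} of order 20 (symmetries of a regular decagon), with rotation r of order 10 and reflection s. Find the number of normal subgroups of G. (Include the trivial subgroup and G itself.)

7

G has 22 subgroups. Checking conjugation-invariance by order — order 1: 1/1 normal; order 2: 1/11 normal; order 4: 0/5 normal; order 5: 1/1 normal; order 10: 3/3 normal; order 20: 1/1 normal.
Total normal subgroups: 7.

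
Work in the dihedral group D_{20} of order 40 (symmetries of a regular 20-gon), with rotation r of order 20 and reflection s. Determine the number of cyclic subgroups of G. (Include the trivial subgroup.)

26

A cyclic subgroup of order d is generated by each of its φ(d) elements of order d, so the cyclic subgroups of order d number (#elements of order d)/φ(d).
Cyclic subgroups by order — order 1: 1; order 2: 21; order 4: 1; order 5: 1; order 10: 1; order 20: 1.
Total: 26.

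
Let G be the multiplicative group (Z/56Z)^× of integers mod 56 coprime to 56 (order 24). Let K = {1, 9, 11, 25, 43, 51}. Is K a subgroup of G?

|K| = 6 divides |G| = 24, consistent with Lagrange.
K contains the identity, every element's inverse is in K, and K is closed under ·: it is a subgroup.
In fact K = ⟨51⟩.

Yes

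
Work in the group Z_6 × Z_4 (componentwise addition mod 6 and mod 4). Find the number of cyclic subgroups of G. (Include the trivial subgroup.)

A cyclic subgroup of order d is generated by each of its φ(d) elements of order d, so the cyclic subgroups of order d number (#elements of order d)/φ(d).
Cyclic subgroups by order — order 1: 1; order 2: 3; order 3: 1; order 4: 2; order 6: 3; order 12: 2.
Total: 12.

12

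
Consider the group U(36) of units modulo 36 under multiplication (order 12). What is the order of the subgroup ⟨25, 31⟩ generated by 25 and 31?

6

|⟨25⟩| = 3 and |⟨31⟩| = 6, so |H| is a multiple of lcm(3, 6) = 6 and divides |G| = 12.
Closing under the operation: H = {1, 7, 13, 19, 25, 31}, so |H| = 6.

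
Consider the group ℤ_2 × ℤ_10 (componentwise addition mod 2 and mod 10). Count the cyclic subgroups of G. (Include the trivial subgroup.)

Each element a generates a cyclic subgroup ⟨a⟩; distinct elements may generate the same one (a cyclic group of order d has φ(d) generators).
Cyclic subgroups by order — order 1: 1; order 2: 3; order 5: 1; order 10: 3.
Total: 8.

8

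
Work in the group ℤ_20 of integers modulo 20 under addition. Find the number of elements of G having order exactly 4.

2

In a cyclic group of order 20, the number of elements of order d (for d | 20) is φ(d).
φ(4) = 2.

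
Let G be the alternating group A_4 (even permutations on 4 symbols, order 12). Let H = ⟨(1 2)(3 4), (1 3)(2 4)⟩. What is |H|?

|⟨(1 2)(3 4)⟩| = 2 and |⟨(1 3)(2 4)⟩| = 2, so |H| is a multiple of lcm(2, 2) = 2 and divides |G| = 12.
Closing under the operation: H = {e, (1 2)(3 4), (1 3)(2 4), (1 4)(2 3)}, so |H| = 4.

4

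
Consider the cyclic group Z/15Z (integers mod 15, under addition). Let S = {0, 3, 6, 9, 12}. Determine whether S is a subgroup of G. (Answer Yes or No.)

Yes

|S| = 5 divides |G| = 15, consistent with Lagrange.
S contains the identity, every element's inverse is in S, and S is closed under +: it is a subgroup.
In fact S = ⟨3⟩.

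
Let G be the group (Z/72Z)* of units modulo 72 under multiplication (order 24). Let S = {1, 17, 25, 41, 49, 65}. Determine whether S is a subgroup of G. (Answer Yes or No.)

|S| = 6 divides |G| = 24, consistent with Lagrange.
S contains the identity, every element's inverse is in S, and S is closed under ·: it is a subgroup.
In fact S = ⟨65⟩.

Yes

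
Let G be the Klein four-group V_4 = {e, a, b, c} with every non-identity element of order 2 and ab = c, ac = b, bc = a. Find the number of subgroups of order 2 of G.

3

|G| = 4 and 2 | 4, so subgroups of order 2 are possible by Lagrange.
The subgroups of order 2 are: {e, a}; {e, b}; {e, c}.
So G has 3 subgroups of order 2.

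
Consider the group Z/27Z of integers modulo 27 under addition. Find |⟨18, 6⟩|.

|⟨18⟩| = 3 and |⟨6⟩| = 9, so |H| is a multiple of lcm(3, 9) = 9 and divides |G| = 27.
Closing under the operation: H = {0, 3, 6, 9, 12, 15, 18, 21, 24}, so |H| = 9.

9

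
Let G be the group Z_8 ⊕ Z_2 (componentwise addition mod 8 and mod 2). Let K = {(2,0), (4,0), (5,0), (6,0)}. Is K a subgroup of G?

No

The identity (0,0) ∉ K, so K is not a subgroup.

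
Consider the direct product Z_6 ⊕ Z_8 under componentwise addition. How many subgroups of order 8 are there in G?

3

|G| = 48 and 8 | 48, so subgroups of order 8 are possible by Lagrange.
The subgroups of order 8 are: {(0,0), (0,1), (0,2), (0,3), (0,4), (0,5), (0,6), (0,7)}; {(0,0), (0,2), (0,4), (0,6), (3,0), (3,2), (3,4), (3,6)}; {(0,0), (0,2), (0,4), (0,6), (3,1), (3,3), (3,5), (3,7)}.
So G has 3 subgroups of order 8.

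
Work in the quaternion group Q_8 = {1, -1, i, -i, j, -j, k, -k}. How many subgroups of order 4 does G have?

3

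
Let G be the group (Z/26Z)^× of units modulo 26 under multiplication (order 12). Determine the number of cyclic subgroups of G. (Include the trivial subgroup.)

6

A cyclic subgroup of order d is generated by each of its φ(d) elements of order d, so the cyclic subgroups of order d number (#elements of order d)/φ(d).
Cyclic subgroups by order — order 1: 1; order 2: 1; order 3: 1; order 4: 1; order 6: 1; order 12: 1.
Total: 6.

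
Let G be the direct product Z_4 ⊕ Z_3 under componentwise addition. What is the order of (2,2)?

The order of (2,2) in Z_4 × Z_3 is lcm(ord(2) in Z_4, ord(2) in Z_3).
ord(2) = 2 and ord(2) = 3, so |⟨(2,2)⟩| = lcm(2, 3) = 6.

6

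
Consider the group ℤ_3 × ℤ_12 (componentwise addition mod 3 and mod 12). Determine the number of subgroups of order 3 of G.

4

|G| = 36 and 3 | 36, so subgroups of order 3 are possible by Lagrange.
The subgroups of order 3 are: {(0,0), (0,4), (0,8)}; {(0,0), (1,0), (2,0)}; {(0,0), (1,4), (2,8)}; {(0,0), (1,8), (2,4)}.
So G has 4 subgroups of order 3.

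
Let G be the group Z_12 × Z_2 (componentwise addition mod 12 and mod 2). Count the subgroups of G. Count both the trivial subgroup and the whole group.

|G| = 24, so by Lagrange every subgroup order divides 24. Divisors: 1, 2, 3, 4, 6, 8, 12, 24.
Subgroups by order — order 1: 1; order 2: 3; order 3: 1; order 4: 3; order 6: 3; order 8: 1; order 12: 3; order 24: 1.
Total: 1 + 3 + 1 + 3 + 3 + 1 + 3 + 1 = 16.

16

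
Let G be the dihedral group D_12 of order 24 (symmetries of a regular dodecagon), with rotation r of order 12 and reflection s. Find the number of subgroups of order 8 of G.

|G| = 24 and 8 | 24, so subgroups of order 8 are possible by Lagrange.
The subgroups of order 8 are: {e, r^3, r^6, r^9, rs, r^4s, r^7s, r^10s}; {e, r^3, r^6, r^9, r^2s, r^5s, r^8s, r^11s}; {e, r^3, r^6, r^9, s, r^3s, r^6s, r^9s}.
So G has 3 subgroups of order 8.

3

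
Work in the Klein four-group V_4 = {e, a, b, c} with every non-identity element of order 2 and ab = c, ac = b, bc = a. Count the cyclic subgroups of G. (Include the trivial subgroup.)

A cyclic subgroup of order d is generated by each of its φ(d) elements of order d, so the cyclic subgroups of order d number (#elements of order d)/φ(d).
Cyclic subgroups by order — order 1: 1; order 2: 3.
Total: 4.

4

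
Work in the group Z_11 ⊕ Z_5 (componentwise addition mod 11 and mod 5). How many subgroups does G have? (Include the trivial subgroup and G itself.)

4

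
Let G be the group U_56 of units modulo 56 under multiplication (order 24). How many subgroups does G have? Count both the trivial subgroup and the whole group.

32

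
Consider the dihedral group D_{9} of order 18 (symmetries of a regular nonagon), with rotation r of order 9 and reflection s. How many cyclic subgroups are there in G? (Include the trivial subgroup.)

Each element a generates a cyclic subgroup ⟨a⟩; distinct elements may generate the same one (a cyclic group of order d has φ(d) generators).
Cyclic subgroups by order — order 1: 1; order 2: 9; order 3: 1; order 9: 1.
Total: 12.

12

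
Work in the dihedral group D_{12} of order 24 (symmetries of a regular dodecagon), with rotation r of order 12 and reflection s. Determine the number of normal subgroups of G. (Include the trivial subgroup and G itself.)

G has 34 subgroups. Checking conjugation-invariance by order — order 1: 1/1 normal; order 2: 1/13 normal; order 3: 1/1 normal; order 4: 1/7 normal; order 6: 1/5 normal; order 8: 0/3 normal; order 12: 3/3 normal; order 24: 1/1 normal.
Total normal subgroups: 9.

9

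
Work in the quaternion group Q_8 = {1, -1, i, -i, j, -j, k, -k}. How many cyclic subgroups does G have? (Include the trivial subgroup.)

5

Group the elements of G by the cyclic subgroup they generate; each cyclic subgroup of order d accounts for φ(d) elements.
Cyclic subgroups by order — order 1: 1; order 2: 1; order 4: 3.
Total: 5.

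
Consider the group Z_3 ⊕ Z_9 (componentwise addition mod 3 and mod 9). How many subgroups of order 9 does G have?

4

|G| = 27 and 9 | 27, so subgroups of order 9 are possible by Lagrange.
The subgroups of order 9 are: {(0,0), (0,1), (0,2), (0,3), (0,4), (0,5), (0,6), (0,7), (0,8)}; {(0,0), (0,3), (0,6), (1,0), (1,3), (1,6), (2,0), (2,3), (2,6)}; {(0,0), (0,3), (0,6), (1,1), (1,4), (1,7), (2,2), (2,5), (2,8)}; {(0,0), (0,3), (0,6), (1,2), (1,5), (1,8), (2,1), (2,4), (2,7)}.
So G has 4 subgroups of order 9.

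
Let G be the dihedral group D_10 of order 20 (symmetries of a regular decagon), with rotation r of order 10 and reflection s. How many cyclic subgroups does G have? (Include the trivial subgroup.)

Each element a generates a cyclic subgroup ⟨a⟩; distinct elements may generate the same one (a cyclic group of order d has φ(d) generators).
Cyclic subgroups by order — order 1: 1; order 2: 11; order 5: 1; order 10: 1.
Total: 14.

14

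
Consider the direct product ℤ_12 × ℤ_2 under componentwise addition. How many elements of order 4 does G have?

4

An element (a,b) has order lcm(ord(a), ord(b)); count pairs with lcm equal to 4.
Enumerating gives 4 such elements.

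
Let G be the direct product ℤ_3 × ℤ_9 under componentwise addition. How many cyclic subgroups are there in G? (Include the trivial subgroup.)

8

Each element a generates a cyclic subgroup ⟨a⟩; distinct elements may generate the same one (a cyclic group of order d has φ(d) generators).
Cyclic subgroups by order — order 1: 1; order 3: 4; order 9: 3.
Total: 8.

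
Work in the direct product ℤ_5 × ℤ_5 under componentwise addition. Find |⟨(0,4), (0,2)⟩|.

5

|⟨(0,4)⟩| = 5 and |⟨(0,2)⟩| = 5, so |H| is a multiple of lcm(5, 5) = 5 and divides |G| = 25.
Closing under the operation: H = {(0,0), (0,1), (0,2), (0,3), (0,4)}, so |H| = 5.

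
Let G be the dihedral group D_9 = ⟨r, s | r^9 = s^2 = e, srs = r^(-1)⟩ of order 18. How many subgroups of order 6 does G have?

3

|G| = 18 and 6 | 18, so subgroups of order 6 are possible by Lagrange.
The subgroups of order 6 are: {e, r^3, r^6, r^2s, r^5s, r^8s}; {e, r^3, r^6, s, r^3s, r^6s}; {e, r^3, r^6, rs, r^4s, r^7s}.
So G has 3 subgroups of order 6.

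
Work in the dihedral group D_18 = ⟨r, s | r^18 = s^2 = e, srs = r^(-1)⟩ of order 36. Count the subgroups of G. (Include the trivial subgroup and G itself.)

|G| = 36, so by Lagrange every subgroup order divides 36. Divisors: 1, 2, 3, 4, 6, 9, 12, 18, 36.
Subgroups by order — order 1: 1; order 2: 19; order 3: 1; order 4: 9; order 6: 7; order 9: 1; order 12: 3; order 18: 3; order 36: 1.
Total: 1 + 19 + 1 + 9 + 7 + 1 + 3 + 3 + 1 = 45.

45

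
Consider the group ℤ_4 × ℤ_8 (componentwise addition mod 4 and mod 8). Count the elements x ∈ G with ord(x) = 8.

An element (a,b) has order lcm(ord(a), ord(b)); count pairs with lcm equal to 8.
Enumerating gives 16 such elements.

16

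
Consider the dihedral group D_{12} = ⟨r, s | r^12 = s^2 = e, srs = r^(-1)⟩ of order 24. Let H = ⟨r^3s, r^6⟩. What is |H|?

|⟨r^3s⟩| = 2 and |⟨r^6⟩| = 2, so |H| is a multiple of lcm(2, 2) = 2 and divides |G| = 24.
Closing under the operation: H = {e, r^6, r^3s, r^9s}, so |H| = 4.

4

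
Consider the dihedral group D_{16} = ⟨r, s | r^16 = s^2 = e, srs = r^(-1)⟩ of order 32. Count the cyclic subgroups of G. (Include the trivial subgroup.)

Each element a generates a cyclic subgroup ⟨a⟩; distinct elements may generate the same one (a cyclic group of order d has φ(d) generators).
Cyclic subgroups by order — order 1: 1; order 2: 17; order 4: 1; order 8: 1; order 16: 1.
Total: 21.

21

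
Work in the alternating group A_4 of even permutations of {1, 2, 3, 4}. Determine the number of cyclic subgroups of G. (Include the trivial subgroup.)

8

Group the elements of G by the cyclic subgroup they generate; each cyclic subgroup of order d accounts for φ(d) elements.
Cyclic subgroups by order — order 1: 1; order 2: 3; order 3: 4.
Total: 8.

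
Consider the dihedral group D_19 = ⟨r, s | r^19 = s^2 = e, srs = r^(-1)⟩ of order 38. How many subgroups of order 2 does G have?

|G| = 38 and 2 | 38, so subgroups of order 2 are possible by Lagrange.
The subgroups of order 2 are: {e, r^10s}; {e, r^11s}; {e, r^12s}; {e, r^13s}; … (19 in all).
So G has 19 subgroups of order 2.

19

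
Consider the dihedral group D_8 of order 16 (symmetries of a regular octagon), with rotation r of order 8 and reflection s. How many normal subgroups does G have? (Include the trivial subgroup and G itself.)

7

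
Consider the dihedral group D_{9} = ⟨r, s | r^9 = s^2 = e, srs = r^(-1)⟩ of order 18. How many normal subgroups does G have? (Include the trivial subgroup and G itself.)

4

G has 16 subgroups. Checking conjugation-invariance by order — order 1: 1/1 normal; order 2: 0/9 normal; order 3: 1/1 normal; order 6: 0/3 normal; order 9: 1/1 normal; order 18: 1/1 normal.
Total normal subgroups: 4.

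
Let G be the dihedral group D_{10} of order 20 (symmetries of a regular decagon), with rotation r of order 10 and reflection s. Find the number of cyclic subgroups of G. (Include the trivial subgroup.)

14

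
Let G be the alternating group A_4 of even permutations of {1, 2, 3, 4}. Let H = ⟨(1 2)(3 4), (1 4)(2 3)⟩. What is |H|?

4

|⟨(1 2)(3 4)⟩| = 2 and |⟨(1 4)(2 3)⟩| = 2, so |H| is a multiple of lcm(2, 2) = 2 and divides |G| = 12.
Closing under the operation: H = {e, (1 2)(3 4), (1 3)(2 4), (1 4)(2 3)}, so |H| = 4.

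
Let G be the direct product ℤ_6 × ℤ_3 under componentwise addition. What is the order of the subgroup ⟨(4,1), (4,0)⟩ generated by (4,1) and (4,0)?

9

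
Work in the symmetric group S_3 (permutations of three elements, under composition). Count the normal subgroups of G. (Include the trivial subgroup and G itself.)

3

G has 6 subgroups. Checking conjugation-invariance by order — order 1: 1/1 normal; order 2: 0/3 normal; order 3: 1/1 normal; order 6: 1/1 normal.
Total normal subgroups: 3.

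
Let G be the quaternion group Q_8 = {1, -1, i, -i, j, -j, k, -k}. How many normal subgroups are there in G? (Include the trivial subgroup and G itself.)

G has 6 subgroups. Checking conjugation-invariance by order — order 1: 1/1 normal; order 2: 1/1 normal; order 4: 3/3 normal; order 8: 1/1 normal.
Total normal subgroups: 6.

6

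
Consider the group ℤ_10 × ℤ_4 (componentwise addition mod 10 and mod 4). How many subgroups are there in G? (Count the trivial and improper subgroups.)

|G| = 40, so by Lagrange every subgroup order divides 40. Divisors: 1, 2, 4, 5, 8, 10, 20, 40.
Subgroups by order — order 1: 1; order 2: 3; order 4: 3; order 5: 1; order 8: 1; order 10: 3; order 20: 3; order 40: 1.
Total: 1 + 3 + 3 + 1 + 1 + 3 + 3 + 1 = 16.

16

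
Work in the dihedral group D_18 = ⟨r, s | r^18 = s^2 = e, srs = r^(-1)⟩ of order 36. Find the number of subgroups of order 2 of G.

|G| = 36 and 2 | 36, so subgroups of order 2 are possible by Lagrange.
The subgroups of order 2 are: {e, r^10s}; {e, r^11s}; {e, r^12s}; {e, r^13s}; … (19 in all).
So G has 19 subgroups of order 2.

19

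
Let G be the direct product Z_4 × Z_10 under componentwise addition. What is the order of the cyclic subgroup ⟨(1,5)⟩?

The order of (1,5) in Z_4 × Z_10 is lcm(ord(1) in Z_4, ord(5) in Z_10).
ord(1) = 4 and ord(5) = 2, so |⟨(1,5)⟩| = lcm(4, 2) = 4.

4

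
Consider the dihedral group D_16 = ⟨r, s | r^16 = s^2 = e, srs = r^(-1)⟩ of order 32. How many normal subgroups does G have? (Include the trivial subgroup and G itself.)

8

G has 36 subgroups. Checking conjugation-invariance by order — order 1: 1/1 normal; order 2: 1/17 normal; order 4: 1/9 normal; order 8: 1/5 normal; order 16: 3/3 normal; order 32: 1/1 normal.
Total normal subgroups: 8.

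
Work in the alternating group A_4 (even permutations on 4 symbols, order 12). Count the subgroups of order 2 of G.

|G| = 12 and 2 | 12, so subgroups of order 2 are possible by Lagrange.
The subgroups of order 2 are: {e, (1 2)(3 4)}; {e, (1 3)(2 4)}; {e, (1 4)(2 3)}.
So G has 3 subgroups of order 2.

3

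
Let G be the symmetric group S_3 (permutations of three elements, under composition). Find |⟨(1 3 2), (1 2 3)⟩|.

|⟨(1 3 2)⟩| = 3 and |⟨(1 2 3)⟩| = 3, so |H| is a multiple of lcm(3, 3) = 3 and divides |G| = 6.
Closing under the operation: H = {e, (1 2 3), (1 3 2)}, so |H| = 3.

3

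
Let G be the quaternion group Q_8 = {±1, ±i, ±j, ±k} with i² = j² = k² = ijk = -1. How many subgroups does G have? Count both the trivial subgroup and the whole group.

6

|G| = 8, so by Lagrange every subgroup order divides 8. Divisors: 1, 2, 4, 8.
Subgroups by order — order 1: 1; order 2: 1; order 4: 3; order 8: 1.
Total: 1 + 1 + 3 + 1 = 6.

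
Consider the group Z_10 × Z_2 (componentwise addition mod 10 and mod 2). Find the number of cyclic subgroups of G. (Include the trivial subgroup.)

A cyclic subgroup of order d is generated by each of its φ(d) elements of order d, so the cyclic subgroups of order d number (#elements of order d)/φ(d).
Cyclic subgroups by order — order 1: 1; order 2: 3; order 5: 1; order 10: 3.
Total: 8.

8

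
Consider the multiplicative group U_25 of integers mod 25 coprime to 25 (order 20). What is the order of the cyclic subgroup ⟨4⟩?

10

Compute successive powers of 4 mod 25: 4, 16, 14, 6, 24, 21, 9, 11, …; 4^10 ≡ 1 (mod 25).
So |⟨4⟩| = 10.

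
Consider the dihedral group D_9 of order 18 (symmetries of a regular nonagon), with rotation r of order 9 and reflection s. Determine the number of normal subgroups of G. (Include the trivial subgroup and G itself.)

G has 16 subgroups. Checking conjugation-invariance by order — order 1: 1/1 normal; order 2: 0/9 normal; order 3: 1/1 normal; order 6: 0/3 normal; order 9: 1/1 normal; order 18: 1/1 normal.
Total normal subgroups: 4.

4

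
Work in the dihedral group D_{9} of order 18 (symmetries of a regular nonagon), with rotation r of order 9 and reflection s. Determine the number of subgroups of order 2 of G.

|G| = 18 and 2 | 18, so subgroups of order 2 are possible by Lagrange.
The subgroups of order 2 are: {e, r^2s}; {e, r^3s}; {e, r^4s}; {e, r^5s}; … (9 in all).
So G has 9 subgroups of order 2.

9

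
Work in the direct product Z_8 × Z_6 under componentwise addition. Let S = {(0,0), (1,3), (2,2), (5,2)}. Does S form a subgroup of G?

No

(2,2) ∈ S but its inverse (6,4) ∉ S, so S is not a subgroup.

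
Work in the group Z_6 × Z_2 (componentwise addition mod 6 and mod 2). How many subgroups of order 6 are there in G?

|G| = 12 and 6 | 12, so subgroups of order 6 are possible by Lagrange.
The subgroups of order 6 are: {(0,0), (0,1), (2,0), (2,1), (4,0), (4,1)}; {(0,0), (1,0), (2,0), (3,0), (4,0), (5,0)}; {(0,0), (1,1), (2,0), (3,1), (4,0), (5,1)}.
So G has 3 subgroups of order 6.

3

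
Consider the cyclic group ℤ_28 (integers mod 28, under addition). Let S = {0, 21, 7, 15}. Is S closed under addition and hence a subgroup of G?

No

15 ∈ S but its inverse 13 ∉ S, so S is not a subgroup.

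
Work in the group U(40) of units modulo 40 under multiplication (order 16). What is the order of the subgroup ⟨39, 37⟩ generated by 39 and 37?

|⟨39⟩| = 2 and |⟨37⟩| = 4, so |H| is a multiple of lcm(2, 4) = 4 and divides |G| = 16.
Closing under the operation: H = {1, 3, 9, 13, 27, 31, 37, 39}, so |H| = 8.

8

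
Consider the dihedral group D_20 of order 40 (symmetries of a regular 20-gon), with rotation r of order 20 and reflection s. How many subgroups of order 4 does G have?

11

|G| = 40 and 4 | 40, so subgroups of order 4 are possible by Lagrange.
The subgroups of order 4 are: {e, r^10, s, r^10s}; {e, r^10, rs, r^11s}; {e, r^10, r^2s, r^12s}; {e, r^10, r^3s, r^13s}; … (11 in all).
So G has 11 subgroups of order 4.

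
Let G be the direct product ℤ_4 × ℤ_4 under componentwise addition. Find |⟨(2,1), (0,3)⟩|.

|⟨(2,1)⟩| = 4 and |⟨(0,3)⟩| = 4, so |H| is a multiple of lcm(4, 4) = 4 and divides |G| = 16.
Closing under the operation: H = {(0,0), (0,1), (0,2), (0,3), (2,0), (2,1), (2,2), (2,3)}, so |H| = 8.

8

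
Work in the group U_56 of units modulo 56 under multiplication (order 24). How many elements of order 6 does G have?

Enumerating element orders in G gives 14 elements of order 6.

14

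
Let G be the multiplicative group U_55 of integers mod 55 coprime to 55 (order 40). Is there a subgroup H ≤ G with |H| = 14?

14 does not divide |G| = 40, so by Lagrange no subgroup of order 14 exists.

No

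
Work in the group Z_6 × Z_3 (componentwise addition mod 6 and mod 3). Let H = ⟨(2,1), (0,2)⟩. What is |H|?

|⟨(2,1)⟩| = 3 and |⟨(0,2)⟩| = 3, so |H| is a multiple of lcm(3, 3) = 3 and divides |G| = 18.
Closing under the operation: H = {(0,0), (0,1), (0,2), (2,0), (2,1), (2,2), (4,0), (4,1), (4,2)}, so |H| = 9.

9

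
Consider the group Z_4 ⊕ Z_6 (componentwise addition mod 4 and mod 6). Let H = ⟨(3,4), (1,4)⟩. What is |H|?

12

|⟨(3,4)⟩| = 12 and |⟨(1,4)⟩| = 12, so |H| is a multiple of lcm(12, 12) = 12 and divides |G| = 24.
Closing under the operation: H = {(0,0), (0,2), (0,4), (1,0), (1,2), (1,4), (2,0), (2,2), (2,4), (3,0), (3,2), (3,4)}, so |H| = 12.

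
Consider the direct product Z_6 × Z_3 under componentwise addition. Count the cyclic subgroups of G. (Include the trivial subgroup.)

Group the elements of G by the cyclic subgroup they generate; each cyclic subgroup of order d accounts for φ(d) elements.
Cyclic subgroups by order — order 1: 1; order 2: 1; order 3: 4; order 6: 4.
Total: 10.

10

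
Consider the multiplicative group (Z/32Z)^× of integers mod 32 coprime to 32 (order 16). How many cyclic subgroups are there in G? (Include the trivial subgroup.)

A cyclic subgroup of order d is generated by each of its φ(d) elements of order d, so the cyclic subgroups of order d number (#elements of order d)/φ(d).
Cyclic subgroups by order — order 1: 1; order 2: 3; order 4: 2; order 8: 2.
Total: 8.

8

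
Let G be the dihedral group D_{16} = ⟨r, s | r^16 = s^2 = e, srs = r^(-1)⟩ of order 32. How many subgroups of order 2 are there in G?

17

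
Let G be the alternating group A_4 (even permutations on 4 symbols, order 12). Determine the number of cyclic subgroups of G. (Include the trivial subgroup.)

Group the elements of G by the cyclic subgroup they generate; each cyclic subgroup of order d accounts for φ(d) elements.
Cyclic subgroups by order — order 1: 1; order 2: 3; order 3: 4.
Total: 8.

8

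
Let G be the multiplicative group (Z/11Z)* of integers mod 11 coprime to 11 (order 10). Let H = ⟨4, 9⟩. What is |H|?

5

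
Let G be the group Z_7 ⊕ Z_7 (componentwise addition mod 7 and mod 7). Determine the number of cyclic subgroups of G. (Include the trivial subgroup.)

Each element a generates a cyclic subgroup ⟨a⟩; distinct elements may generate the same one (a cyclic group of order d has φ(d) generators).
Cyclic subgroups by order — order 1: 1; order 7: 8.
Total: 9.

9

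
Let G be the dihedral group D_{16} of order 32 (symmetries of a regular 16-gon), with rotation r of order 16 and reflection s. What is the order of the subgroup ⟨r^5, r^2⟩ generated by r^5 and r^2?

|⟨r^5⟩| = 16 and |⟨r^2⟩| = 8, so |H| is a multiple of lcm(16, 8) = 16 and divides |G| = 32.
Closing under the operation: H = {e, r, r^2, r^3, r^4, r^5, r^6, r^7, r^8, r^9, r^10, r^11, r^12, r^13, r^14, r^15}, so |H| = 16.

16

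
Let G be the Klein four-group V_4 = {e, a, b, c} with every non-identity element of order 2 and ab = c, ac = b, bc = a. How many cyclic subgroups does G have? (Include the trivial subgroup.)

Group the elements of G by the cyclic subgroup they generate; each cyclic subgroup of order d accounts for φ(d) elements.
Cyclic subgroups by order — order 1: 1; order 2: 3.
Total: 4.

4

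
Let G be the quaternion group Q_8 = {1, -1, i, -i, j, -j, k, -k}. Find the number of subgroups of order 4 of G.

|G| = 8 and 4 | 8, so subgroups of order 4 are possible by Lagrange.
The subgroups of order 4 are: {1, -1, i, -i}; {1, -1, j, -j}; {1, -1, k, -k}.
So G has 3 subgroups of order 4.

3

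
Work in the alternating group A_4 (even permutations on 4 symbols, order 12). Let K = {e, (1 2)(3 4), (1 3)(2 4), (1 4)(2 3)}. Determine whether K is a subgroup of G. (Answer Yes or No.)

|K| = 4 divides |G| = 12, consistent with Lagrange.
K contains the identity, every element's inverse is in K, and K is closed under ∘: it is a subgroup.

Yes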